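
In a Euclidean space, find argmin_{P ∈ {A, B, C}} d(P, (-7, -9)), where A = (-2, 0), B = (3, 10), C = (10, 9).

Distances: d(A) ≈ 10.2956, d(B) ≈ 21.4709, d(C) ≈ 24.7588. Nearest: A = (-2, 0) with distance 10.2956.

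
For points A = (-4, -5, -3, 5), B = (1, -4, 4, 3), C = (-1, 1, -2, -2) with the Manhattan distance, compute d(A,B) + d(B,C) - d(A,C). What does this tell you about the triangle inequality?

d(A,B) = 5 + 1 + 7 + 2 = 15, d(B,C) = 2 + 5 + 6 + 5 = 18, d(A,C) = 3 + 6 + 1 + 7 = 17.
d(A,B) + d(B,C) - d(A,C) = 15 + 18 - 17 = 33 - 17 = 16. This is ≥ 0, so the triangle inequality holds for these points.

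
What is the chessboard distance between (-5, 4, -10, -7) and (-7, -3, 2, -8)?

max(|x_i - y_i|) = max(|-5 - (-7)|, |4 - (-3)|, |-10 - 2|, |-7 - (-8)|) = max(2, 7, 12, 1) = 12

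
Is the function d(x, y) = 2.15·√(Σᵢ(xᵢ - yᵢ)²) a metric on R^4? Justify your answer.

Yes. The L2 (Euclidean) norm induces a metric on R^4, and multiplying a metric by a positive constant 2.15 > 0 preserves all four axioms: non-negativity (2.15·||x-y|| ≥ 0), identity (2.15·||x-y|| = 0 ⟺ ||x-y|| = 0 ⟺ x = y), symmetry (||x-y|| = ||y-x||), and the triangle inequality (2.15·||x-z|| ≤ 2.15·||x-y|| + 2.15·||y-z||). So d is a metric.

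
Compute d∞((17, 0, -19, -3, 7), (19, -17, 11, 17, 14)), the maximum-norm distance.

max(|x_i - y_i|) = max(|17 - 19|, |0 - (-17)|, |-19 - 11|, |-3 - 17|, |7 - 14|) = max(2, 17, 30, 20, 7) = 30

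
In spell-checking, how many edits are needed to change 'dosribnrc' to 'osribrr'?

Let D[i][j] be the edit distance between the first i characters of 'dosribnrc' and the first j characters of 'osribrr', with D[i][0] = i, D[0][j] = j, and D[i][j] = D[i-1][j-1] if the characters match, else 1 + min(D[i-1][j], D[i][j-1], D[i-1][j-1]). Filling the table (rows: prefixes of 'dosribnrc', columns: prefixes of 'osribrr'):
     ε  o  s  r  i  b  r  r
  ε  0  1  2  3  4  5  6  7
  d  1  1  2  3  4  5  6  7
  o  2  1  2  3  4  5  6  7
  s  3  2  1  2  3  4  5  6
  r  4  3  2  1  2  3  4  5
  i  5  4  3  2  1  2  3  4
  b  6  5  4  3  2  1  2  3
  n  7  6  5  4  3  2  2  3
  r  8  7  6  5  4  3  2  2
  c  9  8  7  6  5  4  3  3
The bottom-right entry gives D[9][7] = 3, so no sequence of fewer than 3 edits works. Backtracking through the table gives one optimal edit sequence (3 edits):
  dosribnrc → osribnrc (del d @1)
  osribnrc → osribrc (del n @6)
  osribrc → osribrr (sub c→r @7)
Edit distance = 3.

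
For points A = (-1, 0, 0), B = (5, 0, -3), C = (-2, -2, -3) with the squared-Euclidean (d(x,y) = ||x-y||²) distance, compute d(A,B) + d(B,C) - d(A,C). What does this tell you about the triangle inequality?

d(A,B) = 6² + 0² + 3² = 45, d(B,C) = 7² + 2² + 0² = 53, d(A,C) = 1² + 2² + 3² = 14.
d(A,B) + d(B,C) - d(A,C) = 45 + 53 - 14 = 98 - 14 = 84. This is ≥ 0, so the triangle inequality holds for these points.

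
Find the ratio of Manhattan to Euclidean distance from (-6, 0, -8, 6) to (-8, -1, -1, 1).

L1 = |-6 - (-8)| + |0 - (-1)| + |-8 - (-1)| + |6 - 1| = 2 + 1 + 7 + 5 = 15
L2 = √(2² + 1² + 7² + 5²) = √79 ≈ 8.8882
L1 ≥ L2 always (equality iff movement is along one axis); L1 > L2 here.
Ratio L1/L2 = 15/√79 ≈ 1.6876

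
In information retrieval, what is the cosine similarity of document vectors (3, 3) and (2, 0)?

With u = (3, 3), v = (2, 0):
u·v = 3·2 + 3·0 = 6 + 0 = 6.
|u| = √(3² + 3²) = √18, |v| = √(2² + 0²) = √4, so |u||v| = √(18·4) = √72.
cos θ = (u·v)/(|u||v|) = 6/√72 ≈ 0.7071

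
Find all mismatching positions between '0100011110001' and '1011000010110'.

Differing positions: 1, 2, 3, 4, 6, 7, 8, 11, 12, 13. Hamming distance = 10.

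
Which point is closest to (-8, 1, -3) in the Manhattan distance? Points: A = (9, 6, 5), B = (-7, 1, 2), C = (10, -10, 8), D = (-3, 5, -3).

Distances: d(A) = 30, d(B) = 6, d(C) = 40, d(D) = 9. Nearest: B = (-7, 1, 2) with distance 6.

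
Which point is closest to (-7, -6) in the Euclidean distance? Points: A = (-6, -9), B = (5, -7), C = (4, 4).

Distances: d(A) ≈ 3.1623, d(B) ≈ 12.0416, d(C) ≈ 14.8661. Nearest: A = (-6, -9) with distance 3.1623.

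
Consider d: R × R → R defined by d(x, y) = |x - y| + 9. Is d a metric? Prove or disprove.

No. d fails identity of indiscernibles (specifically d(x,x) = 0): d(-6, -6) = |-6 - (-6)| + 9 = 0 + 9 = 9 ≠ 0.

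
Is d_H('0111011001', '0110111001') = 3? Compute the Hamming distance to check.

Differing positions: 4, 5. Hamming distance = 2, so the claim that d_H = 3 is false.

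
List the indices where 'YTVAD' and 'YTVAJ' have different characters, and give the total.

Differing positions: 5. Hamming distance = 1.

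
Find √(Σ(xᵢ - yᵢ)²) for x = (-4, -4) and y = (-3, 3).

√(Σ(x_i - y_i)²) = √((-4 - (-3))² + (-4 - 3)²)
= √((-1)² + (-7)²) = √(1 + 49) = √50 ≈ 7.0711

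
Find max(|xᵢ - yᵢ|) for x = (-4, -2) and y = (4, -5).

max(|x_i - y_i|) = max(|-4 - 4|, |-2 - (-5)|) = max(8, 3) = 8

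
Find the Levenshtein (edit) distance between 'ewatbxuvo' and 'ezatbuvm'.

Let D[i][j] be the edit distance between the first i characters of 'ewatbxuvo' and the first j characters of 'ezatbuvm', with D[i][0] = i, D[0][j] = j, and D[i][j] = D[i-1][j-1] if the characters match, else 1 + min(D[i-1][j], D[i][j-1], D[i-1][j-1]). Filling the table (rows: prefixes of 'ewatbxuvo', columns: prefixes of 'ezatbuvm'):
     ε  e  z  a  t  b  u  v  m
  ε  0  1  2  3  4  5  6  7  8
  e  1  0  1  2  3  4  5  6  7
  w  2  1  1  2  3  4  5  6  7
  a  3  2  2  1  2  3  4  5  6
  t  4  3  3  2  1  2  3  4  5
  b  5  4  4  3  2  1  2  3  4
  x  6  5  5  4  3  2  2  3  4
  u  7  6  6  5  4  3  2  3  4
  v  8  7  7  6  5  4  3  2  3
  o  9  8  8  7  6  5  4  3  3
The bottom-right entry gives D[9][8] = 3, so no sequence of fewer than 3 edits works. Backtracking through the table gives one optimal edit sequence (3 edits):
  ewatbxuvo → ezatbxuvo (sub w→z @2)
  ezatbxuvo → ezatbuvo (del x @6)
  ezatbuvo → ezatbuvm (sub o→m @8)
Edit distance = 3.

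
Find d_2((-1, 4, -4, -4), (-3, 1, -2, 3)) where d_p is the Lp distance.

(Σ|x_i - y_i|^2)^(1/2) = (|-1 - (-3)|^2 + |4 - 1|^2 + |-4 - (-2)|^2 + |-4 - 3|^2)^(1/2)
= (2^2 + 3^2 + 2^2 + 7^2)^(1/2) = (4 + 9 + 4 + 49)^(1/2) = (66)^(1/2) ≈ 8.124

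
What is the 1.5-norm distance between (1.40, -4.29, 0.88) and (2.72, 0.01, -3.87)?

(Σ|x_i - y_i|^1.5)^(1/1.5) = (|1.4 - 2.72|^1.5 + |-4.29 - 0.01|^1.5 + |0.88 - (-3.87)|^1.5)^(1/1.5)
= (1.32^1.5 + 4.3^1.5 + 4.75^1.5)^(1/1.5) ≈ (1.5166 + 8.9167 + 10.3524)^(1/1.5) = (20.7857)^(1/1.5) ≈ 7.5598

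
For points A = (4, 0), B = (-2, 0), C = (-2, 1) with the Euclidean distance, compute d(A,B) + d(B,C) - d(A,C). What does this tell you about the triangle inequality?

d(A,B) = √(6² + 0²) = √36 = 6, d(B,C) = √(0² + 1²) = √1 = 1, d(A,C) = √(6² + 1²) = √37 ≈ 6.0828.
d(A,B) + d(B,C) - d(A,C) = 6 + 1 - 6.0828 = 7 - 6.0828 = 0.9172 (to 4 decimal places). This is ≥ 0, so the triangle inequality holds for these points.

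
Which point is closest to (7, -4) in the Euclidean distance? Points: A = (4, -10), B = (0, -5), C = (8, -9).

Distances: d(A) ≈ 6.7082, d(B) ≈ 7.0711, d(C) ≈ 5.099. Nearest: C = (8, -9) with distance 5.099.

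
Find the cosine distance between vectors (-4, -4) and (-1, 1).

With u = (-4, -4), v = (-1, 1):
u·v = (-4)·(-1) + (-4)·1 = 4 + (-4) = 0.
|u| = √((-4)² + (-4)²) = √32, |v| = √((-1)² + 1²) = √2, so |u||v| = √(32·2) = √64 = 8.
cos θ = (u·v)/(|u||v|) = 0/8 = 0
Cosine distance = 1 - cos θ = 1 - 0 = 1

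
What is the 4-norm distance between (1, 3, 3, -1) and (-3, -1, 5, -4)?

(Σ|x_i - y_i|^4)^(1/4) = (|1 - (-3)|^4 + |3 - (-1)|^4 + |3 - 5|^4 + |-1 - (-4)|^4)^(1/4)
= (4^4 + 4^4 + 2^4 + 3^4)^(1/4) = (256 + 256 + 16 + 81)^(1/4) = (609)^(1/4) ≈ 4.9677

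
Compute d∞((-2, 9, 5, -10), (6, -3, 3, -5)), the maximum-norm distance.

max(|x_i - y_i|) = max(|-2 - 6|, |9 - (-3)|, |5 - 3|, |-10 - (-5)|) = max(8, 12, 2, 5) = 12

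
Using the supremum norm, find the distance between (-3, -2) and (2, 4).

max(|x_i - y_i|) = max(|-3 - 2|, |-2 - 4|) = max(5, 6) = 6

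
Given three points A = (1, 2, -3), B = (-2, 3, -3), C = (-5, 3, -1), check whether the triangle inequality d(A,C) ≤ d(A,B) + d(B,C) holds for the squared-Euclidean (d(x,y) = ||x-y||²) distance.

d(A,B) = 3² + 1² + 0² = 10, d(B,C) = 3² + 0² + 2² = 13, d(A,C) = 6² + 1² + 2² = 41.
d(A,C) = 41 > 10 + 13 = 23. Triangle inequality is VIOLATED. (Squared-Euclidean is not a metric — this is a counterexample.)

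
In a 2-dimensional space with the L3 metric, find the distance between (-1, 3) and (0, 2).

(Σ|x_i - y_i|^3)^(1/3) = (|-1 - 0|^3 + |3 - 2|^3)^(1/3)
= (1^3 + 1^3)^(1/3) = (1 + 1)^(1/3) = (2)^(1/3) ≈ 1.2599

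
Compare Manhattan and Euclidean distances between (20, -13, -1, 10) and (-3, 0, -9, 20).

L1 = |20 - (-3)| + |-13 - 0| + |-1 - (-9)| + |10 - 20| = 23 + 13 + 8 + 10 = 54
L2 = √(23² + 13² + 8² + 10²) = √862 ≈ 29.3598
L1 ≥ L2 always (equality iff movement is along one axis); L1 > L2 here.
Ratio L1/L2 = 54/√862 ≈ 1.8392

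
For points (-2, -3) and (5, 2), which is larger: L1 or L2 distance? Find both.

L1 = |-2 - 5| + |-3 - 2| = 7 + 5 = 12
L2 = √(7² + 5²) = √74 ≈ 8.6023
L1 ≥ L2 always (equality iff movement is along one axis); L1 > L2 here.
Ratio L1/L2 = 12/√74 ≈ 1.395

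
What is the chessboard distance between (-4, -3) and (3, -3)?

max(|x_i - y_i|) = max(|-4 - 3|, |-3 - (-3)|) = max(7, 0) = 7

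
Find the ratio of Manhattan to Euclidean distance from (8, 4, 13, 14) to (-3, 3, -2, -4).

L1 = |8 - (-3)| + |4 - 3| + |13 - (-2)| + |14 - (-4)| = 11 + 1 + 15 + 18 = 45
L2 = √(11² + 1² + 15² + 18²) = √671 ≈ 25.9037
L1 ≥ L2 always (equality iff movement is along one axis); L1 > L2 here.
Ratio L1/L2 = 45/√671 ≈ 1.7372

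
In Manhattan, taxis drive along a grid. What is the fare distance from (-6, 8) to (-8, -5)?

Σ|x_i - y_i| = |-6 - (-8)| + |8 - (-5)| = 2 + 13 = 15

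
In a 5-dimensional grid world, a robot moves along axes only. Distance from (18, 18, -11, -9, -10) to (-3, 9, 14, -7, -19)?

Σ|x_i - y_i| = |18 - (-3)| + |18 - 9| + |-11 - 14| + |-9 - (-7)| + |-10 - (-19)| = 21 + 9 + 25 + 2 + 9 = 66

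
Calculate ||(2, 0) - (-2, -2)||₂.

√(Σ(x_i - y_i)²) = √((2 - (-2))² + (0 - (-2))²)
= √(4² + 2²) = √(16 + 4) = √20 ≈ 4.4721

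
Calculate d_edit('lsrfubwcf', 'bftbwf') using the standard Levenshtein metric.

Let D[i][j] be the edit distance between the first i characters of 'lsrfubwcf' and the first j characters of 'bftbwf', with D[i][0] = i, D[0][j] = j, and D[i][j] = D[i-1][j-1] if the characters match, else 1 + min(D[i-1][j], D[i][j-1], D[i-1][j-1]). Filling the table (rows: prefixes of 'lsrfubwcf', columns: prefixes of 'bftbwf'):
     ε  b  f  t  b  w  f
  ε  0  1  2  3  4  5  6
  l  1  1  2  3  4  5  6
  s  2  2  2  3  4  5  6
  r  3  3  3  3  4  5  6
  f  4  4  3  4  4  5  5
  u  5  5  4  4  5  5  6
  b  6  5  5  5  4  5  6
  w  7  6  6  6  5  4  5
  c  8  7  7  7  6  5  5
  f  9  8  7  8  7  6  5
The bottom-right entry gives D[9][6] = 5, so no sequence of fewer than 5 edits works. Backtracking through the table gives one optimal edit sequence (5 edits):
  lsrfubwcf → srfubwcf (del l @1)
  srfubwcf → rfubwcf (del s @1)
  rfubwcf → bfubwcf (sub r→b @1)
  bfubwcf → bftbwcf (sub u→t @3)
  bftbwcf → bftbwf (del c @6)
Edit distance = 5.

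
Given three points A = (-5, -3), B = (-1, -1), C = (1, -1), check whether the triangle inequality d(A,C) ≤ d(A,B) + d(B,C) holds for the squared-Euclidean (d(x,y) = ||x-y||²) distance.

d(A,B) = 4² + 2² = 20, d(B,C) = 2² + 0² = 4, d(A,C) = 6² + 2² = 40.
d(A,C) = 40 > 20 + 4 = 24. Triangle inequality is VIOLATED. (Squared-Euclidean is not a metric — this is a counterexample.)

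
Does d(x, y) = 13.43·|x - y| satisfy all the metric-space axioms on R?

Yes. Since |x - y| is a metric on R and 13.43 > 0, the positive scalar multiple 13.43·|x - y| is also a metric: scaling by a positive constant preserves non-negativity, identity (d=0 ⟺ |x-y|=0 ⟺ x=y), symmetry, and the triangle inequality.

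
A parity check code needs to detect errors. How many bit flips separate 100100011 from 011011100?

Differing positions: 1, 2, 3, 4, 5, 6, 7, 8, 9. Hamming distance = 9.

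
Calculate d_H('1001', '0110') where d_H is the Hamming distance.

Differing positions: 1, 2, 3, 4. Hamming distance = 4.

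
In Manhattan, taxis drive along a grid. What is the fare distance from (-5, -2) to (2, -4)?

Σ|x_i - y_i| = |-5 - 2| + |-2 - (-4)| = 7 + 2 = 9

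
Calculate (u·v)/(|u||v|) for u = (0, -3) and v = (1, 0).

With u = (0, -3), v = (1, 0):
u·v = 0·1 + (-3)·0 = 0 + 0 = 0.
|u| = √(0² + (-3)²) = √9, |v| = √(1² + 0²) = √1, so |u||v| = √(9·1) = √9 = 3.
cos θ = (u·v)/(|u||v|) = 0/3 = 0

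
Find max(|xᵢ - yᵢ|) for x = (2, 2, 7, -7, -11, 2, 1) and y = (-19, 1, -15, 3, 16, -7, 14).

max(|x_i - y_i|) = max(|2 - (-19)|, |2 - 1|, |7 - (-15)|, |-7 - 3|, |-11 - 16|, |2 - (-7)|, |1 - 14|) = max(21, 1, 22, 10, 27, 9, 13) = 27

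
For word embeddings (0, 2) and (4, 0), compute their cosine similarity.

With u = (0, 2), v = (4, 0):
u·v = 0·4 + 2·0 = 0 + 0 = 0.
|u| = √(0² + 2²) = √4, |v| = √(4² + 0²) = √16, so |u||v| = √(4·16) = √64 = 8.
cos θ = (u·v)/(|u||v|) = 0/8 = 0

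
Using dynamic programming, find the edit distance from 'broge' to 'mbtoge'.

Let D[i][j] be the edit distance between the first i characters of 'broge' and the first j characters of 'mbtoge', with D[i][0] = i, D[0][j] = j, and D[i][j] = D[i-1][j-1] if the characters match, else 1 + min(D[i-1][j], D[i][j-1], D[i-1][j-1]). Filling the table (rows: prefixes of 'broge', columns: prefixes of 'mbtoge'):
     ε  m  b  t  o  g  e
  ε  0  1  2  3  4  5  6
  b  1  1  1  2  3  4  5
  r  2  2  2  2  3  4  5
  o  3  3  3  3  2  3  4
  g  4  4  4  4  3  2  3
  e  5  5  5  5  4  3  2
The bottom-right entry gives D[5][6] = 2, so no sequence of fewer than 2 edits works. Backtracking through the table gives one optimal edit sequence (2 edits):
  broge → mbroge (ins m @1)
  mbroge → mbtoge (sub r→t @3)
Edit distance = 2.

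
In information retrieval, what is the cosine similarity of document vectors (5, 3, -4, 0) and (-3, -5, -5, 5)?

With u = (5, 3, -4, 0), v = (-3, -5, -5, 5):
u·v = 5·(-3) + 3·(-5) + (-4)·(-5) + 0·5 = (-15) + (-15) + 20 + 0 = -10.
|u| = √(5² + 3² + (-4)² + 0²) = √50, |v| = √((-3)² + (-5)² + (-5)² + 5²) = √84, so |u||v| = √(50·84) = √4200.
cos θ = (u·v)/(|u||v|) = -10/√4200 ≈ -0.1543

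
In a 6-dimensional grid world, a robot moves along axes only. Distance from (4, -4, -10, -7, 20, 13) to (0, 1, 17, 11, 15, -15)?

Σ|x_i - y_i| = |4 - 0| + |-4 - 1| + |-10 - 17| + |-7 - 11| + |20 - 15| + |13 - (-15)| = 4 + 5 + 27 + 18 + 5 + 28 = 87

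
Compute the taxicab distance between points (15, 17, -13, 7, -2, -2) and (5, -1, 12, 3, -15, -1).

Σ|x_i - y_i| = |15 - 5| + |17 - (-1)| + |-13 - 12| + |7 - 3| + |-2 - (-15)| + |-2 - (-1)| = 10 + 18 + 25 + 4 + 13 + 1 = 71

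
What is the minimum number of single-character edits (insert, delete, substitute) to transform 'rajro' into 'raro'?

Let D[i][j] be the edit distance between the first i characters of 'rajro' and the first j characters of 'raro', with D[i][0] = i, D[0][j] = j, and D[i][j] = D[i-1][j-1] if the characters match, else 1 + min(D[i-1][j], D[i][j-1], D[i-1][j-1]). Filling the table (rows: prefixes of 'rajro', columns: prefixes of 'raro'):
     ε  r  a  r  o
  ε  0  1  2  3  4
  r  1  0  1  2  3
  a  2  1  0  1  2
  j  3  2  1  1  2
  r  4  3  2  1  2
  o  5  4  3  2  1
The bottom-right entry gives D[5][4] = 1, so no sequence of fewer than 1 edit works. Backtracking through the table gives one optimal edit sequence (1 edit):
  rajro → raro (del j @3)
Edit distance = 1.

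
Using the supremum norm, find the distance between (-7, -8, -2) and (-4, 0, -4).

max(|x_i - y_i|) = max(|-7 - (-4)|, |-8 - 0|, |-2 - (-4)|) = max(3, 8, 2) = 8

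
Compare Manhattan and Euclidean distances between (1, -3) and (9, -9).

L1 = |1 - 9| + |-3 - (-9)| = 8 + 6 = 14
L2 = √(8² + 6²) = √100 = 10
L1 ≥ L2 always (equality iff movement is along one axis); L1 > L2 here.
Ratio L1/L2 = 14/10 = 1.4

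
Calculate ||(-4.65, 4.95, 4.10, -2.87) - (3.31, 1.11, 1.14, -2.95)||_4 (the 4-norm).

(Σ|x_i - y_i|^4)^(1/4) = (|-4.65 - 3.31|^4 + |4.95 - 1.11|^4 + |4.1 - 1.14|^4 + |-2.87 - (-2.95)|^4)^(1/4)
= (7.96^4 + 3.84^4 + 2.96^4 + 0.08^4)^(1/4) ≈ (4014.6924 + 217.4327 + 76.7656 + 0)^(1/4) = (4308.8907)^(1/4) ≈ 8.102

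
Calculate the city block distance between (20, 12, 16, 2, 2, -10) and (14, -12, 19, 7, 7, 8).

Σ|x_i - y_i| = |20 - 14| + |12 - (-12)| + |16 - 19| + |2 - 7| + |2 - 7| + |-10 - 8| = 6 + 24 + 3 + 5 + 5 + 18 = 61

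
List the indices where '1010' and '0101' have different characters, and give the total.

Differing positions: 1, 2, 3, 4. Hamming distance = 4.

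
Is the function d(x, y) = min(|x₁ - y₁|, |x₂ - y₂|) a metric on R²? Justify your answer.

No. d fails identity of indiscernibles: take x = (-1, 0) and y = (-1, 9). Then d(x,y) = min(|-1 - (-1)|, |0 - 9|) = min(0, 9) = 0, yet x ≠ y.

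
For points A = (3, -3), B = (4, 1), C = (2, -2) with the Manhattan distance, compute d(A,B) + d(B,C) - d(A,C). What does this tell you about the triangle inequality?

d(A,B) = 1 + 4 = 5, d(B,C) = 2 + 3 = 5, d(A,C) = 1 + 1 = 2.
d(A,B) + d(B,C) - d(A,C) = 5 + 5 - 2 = 10 - 2 = 8. This is ≥ 0, so the triangle inequality holds for these points.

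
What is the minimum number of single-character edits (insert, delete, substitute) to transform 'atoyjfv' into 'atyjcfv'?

Let D[i][j] be the edit distance between the first i characters of 'atoyjfv' and the first j characters of 'atyjcfv', with D[i][0] = i, D[0][j] = j, and D[i][j] = D[i-1][j-1] if the characters match, else 1 + min(D[i-1][j], D[i][j-1], D[i-1][j-1]). Filling the table (rows: prefixes of 'atoyjfv', columns: prefixes of 'atyjcfv'):
     ε  a  t  y  j  c  f  v
  ε  0  1  2  3  4  5  6  7
  a  1  0  1  2  3  4  5  6
  t  2  1  0  1  2  3  4  5
  o  3  2  1  1  2  3  4  5
  y  4  3  2  1  2  3  4  5
  j  5  4  3  2  1  2  3  4
  f  6  5  4  3  2  2  2  3
  v  7  6  5  4  3  3  3  2
The bottom-right entry gives D[7][7] = 2, so no sequence of fewer than 2 edits works. Backtracking through the table gives one optimal edit sequence (2 edits):
  atoyjfv → atyjfv (del o @3)
  atyjfv → atyjcfv (ins c @5)
Edit distance = 2.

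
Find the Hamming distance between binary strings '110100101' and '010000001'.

Differing positions: 1, 4, 7. Hamming distance = 3.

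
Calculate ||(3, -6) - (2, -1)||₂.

√(Σ(x_i - y_i)²) = √((3 - 2)² + (-6 - (-1))²)
= √(1² + (-5)²) = √(1 + 25) = √26 ≈ 5.099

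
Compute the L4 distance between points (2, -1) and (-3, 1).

(Σ|x_i - y_i|^4)^(1/4) = (|2 - (-3)|^4 + |-1 - 1|^4)^(1/4)
= (5^4 + 2^4)^(1/4) = (625 + 16)^(1/4) = (641)^(1/4) ≈ 5.0317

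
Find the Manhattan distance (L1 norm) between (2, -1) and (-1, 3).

Σ|x_i - y_i| = |2 - (-1)| + |-1 - 3| = 3 + 4 = 7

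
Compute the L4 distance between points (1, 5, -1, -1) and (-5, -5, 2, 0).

(Σ|x_i - y_i|^4)^(1/4) = (|1 - (-5)|^4 + |5 - (-5)|^4 + |-1 - 2|^4 + |-1 - 0|^4)^(1/4)
= (6^4 + 10^4 + 3^4 + 1^4)^(1/4) = (1296 + 10000 + 81 + 1)^(1/4) = (11378)^(1/4) ≈ 10.328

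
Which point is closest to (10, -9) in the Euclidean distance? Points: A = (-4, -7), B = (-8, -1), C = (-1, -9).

Distances: d(A) ≈ 14.1421, d(B) ≈ 19.6977, d(C) = 11. Nearest: C = (-1, -9) with distance 11.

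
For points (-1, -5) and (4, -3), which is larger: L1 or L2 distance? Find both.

L1 = |-1 - 4| + |-5 - (-3)| = 5 + 2 = 7
L2 = √(5² + 2²) = √29 ≈ 5.3852
L1 ≥ L2 always (equality iff movement is along one axis); L1 > L2 here.
Ratio L1/L2 = 7/√29 ≈ 1.2999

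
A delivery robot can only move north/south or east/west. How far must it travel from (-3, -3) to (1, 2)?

Σ|x_i - y_i| = |-3 - 1| + |-3 - 2| = 4 + 5 = 9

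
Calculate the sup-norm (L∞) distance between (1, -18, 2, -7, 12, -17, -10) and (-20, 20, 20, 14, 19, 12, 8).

max(|x_i - y_i|) = max(|1 - (-20)|, |-18 - 20|, |2 - 20|, |-7 - 14|, |12 - 19|, |-17 - 12|, |-10 - 8|) = max(21, 38, 18, 21, 7, 29, 18) = 38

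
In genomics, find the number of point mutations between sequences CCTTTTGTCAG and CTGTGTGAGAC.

Differing positions: 2, 3, 5, 8, 9, 11. Hamming distance = 6.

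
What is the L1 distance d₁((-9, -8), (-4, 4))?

Σ|x_i - y_i| = |-9 - (-4)| + |-8 - 4| = 5 + 12 = 17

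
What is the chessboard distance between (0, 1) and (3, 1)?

max(|x_i - y_i|) = max(|0 - 3|, |1 - 1|) = max(3, 0) = 3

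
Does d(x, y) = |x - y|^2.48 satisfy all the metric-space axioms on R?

No. d(x,y) = |x-y|^2.48 fails the triangle inequality since p = 2.48 > 1. Counterexample: x = 4, y = 10, z = 16. d(x,z) = |4 - 16|^2.48 = 12^2.48 ≈ 474.6456, but d(x,y) + d(y,z) = 6^2.48 + 6^2.48 ≈ 85.0776 + 85.0776 = 170.1552. Since 474.6456 > 170.1552, the triangle inequality is violated.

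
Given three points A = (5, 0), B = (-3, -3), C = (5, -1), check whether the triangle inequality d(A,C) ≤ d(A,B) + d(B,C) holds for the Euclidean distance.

d(A,B) = √(8² + 3²) = √73 ≈ 8.544, d(B,C) = √(8² + 2²) = √68 ≈ 8.2462, d(A,C) = √(0² + 1²) = √1 = 1.
d(A,C) = 1 ≤ 8.544 + 8.2462 = 16.7902. Triangle inequality is satisfied.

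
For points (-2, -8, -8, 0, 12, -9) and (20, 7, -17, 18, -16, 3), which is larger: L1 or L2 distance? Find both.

L1 = |-2 - 20| + |-8 - 7| + |-8 - (-17)| + |0 - 18| + |12 - (-16)| + |-9 - 3| = 22 + 15 + 9 + 18 + 28 + 12 = 104
L2 = √(22² + 15² + 9² + 18² + 28² + 12²) = √2042 ≈ 45.1885
L1 ≥ L2 always (equality iff movement is along one axis); L1 > L2 here.
Ratio L1/L2 = 104/√2042 ≈ 2.3015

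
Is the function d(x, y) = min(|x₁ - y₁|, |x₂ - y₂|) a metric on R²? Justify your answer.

No. d fails identity of indiscernibles: take x = (2, 0) and y = (2, 3). Then d(x,y) = min(|2 - 2|, |0 - 3|) = min(0, 3) = 0, yet x ≠ y.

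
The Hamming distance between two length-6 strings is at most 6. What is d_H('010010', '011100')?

Differing positions: 3, 4, 5. Hamming distance = 3. The maximum possible Hamming distance for length-6 strings is 6, so d_H/6 = 3/6 = 0.5.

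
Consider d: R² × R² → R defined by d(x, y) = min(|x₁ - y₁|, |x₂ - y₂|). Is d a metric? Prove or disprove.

No. d fails identity of indiscernibles: take x = (-1, 0) and y = (-1, 8). Then d(x,y) = min(|-1 - (-1)|, |0 - 8|) = min(0, 8) = 0, yet x ≠ y.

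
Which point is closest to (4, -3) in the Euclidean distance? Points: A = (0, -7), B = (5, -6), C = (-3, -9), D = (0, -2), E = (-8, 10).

Distances: d(A) ≈ 5.6569, d(B) ≈ 3.1623, d(C) ≈ 9.2195, d(D) ≈ 4.1231, d(E) ≈ 17.6918. Nearest: B = (5, -6) with distance 3.1623.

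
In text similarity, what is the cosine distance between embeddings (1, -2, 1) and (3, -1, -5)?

With u = (1, -2, 1), v = (3, -1, -5):
u·v = 1·3 + (-2)·(-1) + 1·(-5) = 3 + 2 + (-5) = 0.
|u| = √(1² + (-2)² + 1²) = √6, |v| = √(3² + (-1)² + (-5)²) = √35, so |u||v| = √(6·35) = √210.
cos θ = (u·v)/(|u||v|) = 0/√210 = 0
Cosine distance = 1 - cos θ = 1 - 0 = 1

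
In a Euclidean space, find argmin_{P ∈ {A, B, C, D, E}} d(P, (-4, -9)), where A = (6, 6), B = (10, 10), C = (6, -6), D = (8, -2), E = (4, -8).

Distances: d(A) ≈ 18.0278, d(B) ≈ 23.6008, d(C) ≈ 10.4403, d(D) ≈ 13.8924, d(E) ≈ 8.0623. Nearest: E = (4, -8) with distance 8.0623.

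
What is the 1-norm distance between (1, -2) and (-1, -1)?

Σ|x_i - y_i| = |1 - (-1)| + |-2 - (-1)| = 2 + 1 = 3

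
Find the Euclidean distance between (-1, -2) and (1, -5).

√(Σ(x_i - y_i)²) = √((-1 - 1)² + (-2 - (-5))²)
= √((-2)² + 3²) = √(4 + 9) = √13 ≈ 3.6056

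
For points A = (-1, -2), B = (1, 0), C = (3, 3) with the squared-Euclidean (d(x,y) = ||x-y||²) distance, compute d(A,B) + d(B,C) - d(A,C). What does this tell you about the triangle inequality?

d(A,B) = 2² + 2² = 8, d(B,C) = 2² + 3² = 13, d(A,C) = 4² + 5² = 41.
d(A,B) + d(B,C) - d(A,C) = 8 + 13 - 41 = 21 - 41 = -20. This is < 0, so the triangle inequality FAILS for these points (squared-Euclidean is not a metric).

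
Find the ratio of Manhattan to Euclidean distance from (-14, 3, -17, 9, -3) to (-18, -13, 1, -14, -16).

L1 = |-14 - (-18)| + |3 - (-13)| + |-17 - 1| + |9 - (-14)| + |-3 - (-16)| = 4 + 16 + 18 + 23 + 13 = 74
L2 = √(4² + 16² + 18² + 23² + 13²) = √1294 ≈ 35.9722
L1 ≥ L2 always (equality iff movement is along one axis); L1 > L2 here.
Ratio L1/L2 = 74/√1294 ≈ 2.0571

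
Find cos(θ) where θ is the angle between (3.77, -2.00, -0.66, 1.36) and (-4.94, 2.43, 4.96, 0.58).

With u = (3.77, -2.00, -0.66, 1.36), v = (-4.94, 2.43, 4.96, 0.58):
u·v = 3.77·(-4.94) + (-2)·2.43 + (-0.66)·4.96 + 1.36·0.58 = (-18.6238) + (-4.86) + (-3.2736) + 0.7888 = -25.9686.
|u| = √(3.77² + (-2)² + (-0.66)² + 1.36²) = √(14.2129 + 4 + 0.4356 + 1.8496) = √20.4981, |v| = √((-4.94)² + 2.43² + 4.96² + 0.58²) = √(24.4036 + 5.9049 + 24.6016 + 0.3364) = √55.2465.
cos θ = (u·v)/(|u||v|) = -25.9686/(√20.4981·√55.2465) ≈ -0.7717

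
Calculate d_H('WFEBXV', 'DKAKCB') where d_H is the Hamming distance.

Differing positions: 1, 2, 3, 4, 5, 6. Hamming distance = 6.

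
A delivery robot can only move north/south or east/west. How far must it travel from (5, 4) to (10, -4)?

Σ|x_i - y_i| = |5 - 10| + |4 - (-4)| = 5 + 8 = 13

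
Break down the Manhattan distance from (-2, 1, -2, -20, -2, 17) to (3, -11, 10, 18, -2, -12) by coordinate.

Σ|x_i - y_i| = |-2 - 3| + |1 - (-11)| + |-2 - 10| + |-20 - 18| + |-2 - (-2)| + |17 - (-12)| = 5 + 12 + 12 + 38 + 0 + 29 = 96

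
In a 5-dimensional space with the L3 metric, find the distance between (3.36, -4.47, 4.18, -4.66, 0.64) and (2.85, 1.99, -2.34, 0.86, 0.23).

(Σ|x_i - y_i|^3)^(1/3) = (|3.36 - 2.85|^3 + |-4.47 - 1.99|^3 + |4.18 - (-2.34)|^3 + |-4.66 - 0.86|^3 + |0.64 - 0.23|^3)^(1/3)
= (0.51^3 + 6.46^3 + 6.52^3 + 5.52^3 + 0.41^3)^(1/3) ≈ (0.1327 + 269.5861 + 277.1678 + 168.1966 + 0.0689)^(1/3) = (715.1521)^(1/3) ≈ 8.9426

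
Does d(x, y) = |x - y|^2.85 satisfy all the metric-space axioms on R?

No. d(x,y) = |x-y|^2.85 fails the triangle inequality since p = 2.85 > 1. Counterexample: x = 4, y = 7, z = 10. d(x,z) = |4 - 10|^2.85 = 6^2.85 ≈ 165.0939, but d(x,y) + d(y,z) = 3^2.85 + 3^2.85 ≈ 22.8979 + 22.8979 = 45.7958. Since 165.0939 > 45.7958, the triangle inequality is violated.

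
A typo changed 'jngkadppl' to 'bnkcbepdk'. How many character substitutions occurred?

Differing positions: 1, 3, 4, 5, 6, 8, 9. Hamming distance = 7.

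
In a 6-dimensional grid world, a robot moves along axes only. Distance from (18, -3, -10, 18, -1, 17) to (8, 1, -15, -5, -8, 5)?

Σ|x_i - y_i| = |18 - 8| + |-3 - 1| + |-10 - (-15)| + |18 - (-5)| + |-1 - (-8)| + |17 - 5| = 10 + 4 + 5 + 23 + 7 + 12 = 61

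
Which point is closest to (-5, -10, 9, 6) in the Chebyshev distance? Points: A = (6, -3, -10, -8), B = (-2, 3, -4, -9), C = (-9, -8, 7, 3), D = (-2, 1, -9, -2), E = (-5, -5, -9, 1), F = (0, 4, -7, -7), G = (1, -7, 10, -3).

Distances: d(A) = 19, d(B) = 15, d(C) = 4, d(D) = 18, d(E) = 18, d(F) = 16, d(G) = 9. Nearest: C = (-9, -8, 7, 3) with distance 4.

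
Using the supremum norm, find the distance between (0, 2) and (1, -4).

max(|x_i - y_i|) = max(|0 - 1|, |2 - (-4)|) = max(1, 6) = 6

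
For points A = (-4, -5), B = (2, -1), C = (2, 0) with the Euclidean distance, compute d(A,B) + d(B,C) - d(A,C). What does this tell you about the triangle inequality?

d(A,B) = √(6² + 4²) = √52 ≈ 7.2111, d(B,C) = √(0² + 1²) = √1 = 1, d(A,C) = √(6² + 5²) = √61 ≈ 7.8102.
d(A,B) + d(B,C) - d(A,C) = 7.2111 + 1 - 7.8102 = 8.2111 - 7.8102 = 0.4009 (to 4 decimal places). This is ≥ 0, so the triangle inequality holds for these points.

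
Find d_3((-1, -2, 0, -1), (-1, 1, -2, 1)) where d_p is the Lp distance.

(Σ|x_i - y_i|^3)^(1/3) = (|-1 - (-1)|^3 + |-2 - 1|^3 + |0 - (-2)|^3 + |-1 - 1|^3)^(1/3)
= (0^3 + 3^3 + 2^3 + 2^3)^(1/3) = (0 + 27 + 8 + 8)^(1/3) = (43)^(1/3) ≈ 3.5034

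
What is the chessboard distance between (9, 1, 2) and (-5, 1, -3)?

max(|x_i - y_i|) = max(|9 - (-5)|, |1 - 1|, |2 - (-3)|) = max(14, 0, 5) = 14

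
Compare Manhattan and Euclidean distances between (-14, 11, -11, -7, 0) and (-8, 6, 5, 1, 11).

L1 = |-14 - (-8)| + |11 - 6| + |-11 - 5| + |-7 - 1| + |0 - 11| = 6 + 5 + 16 + 8 + 11 = 46
L2 = √(6² + 5² + 16² + 8² + 11²) = √502 ≈ 22.4054
L1 ≥ L2 always (equality iff movement is along one axis); L1 > L2 here.
Ratio L1/L2 = 46/√502 ≈ 2.0531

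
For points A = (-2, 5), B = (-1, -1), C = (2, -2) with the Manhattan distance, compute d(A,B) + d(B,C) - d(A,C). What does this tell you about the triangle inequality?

d(A,B) = 1 + 6 = 7, d(B,C) = 3 + 1 = 4, d(A,C) = 4 + 7 = 11.
d(A,B) + d(B,C) - d(A,C) = 7 + 4 - 11 = 11 - 11 = 0. This is ≥ 0, so the triangle inequality holds for these points.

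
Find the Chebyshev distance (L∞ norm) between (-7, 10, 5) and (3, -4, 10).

max(|x_i - y_i|) = max(|-7 - 3|, |10 - (-4)|, |5 - 10|) = max(10, 14, 5) = 14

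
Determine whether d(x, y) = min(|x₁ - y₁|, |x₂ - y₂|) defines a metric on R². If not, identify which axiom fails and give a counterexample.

No. d fails identity of indiscernibles: take x = (5, 0) and y = (5, 6). Then d(x,y) = min(|5 - 5|, |0 - 6|) = min(0, 6) = 0, yet x ≠ y.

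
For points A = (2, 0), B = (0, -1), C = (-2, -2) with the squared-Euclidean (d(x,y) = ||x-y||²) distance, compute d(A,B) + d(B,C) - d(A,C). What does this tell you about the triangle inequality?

d(A,B) = 2² + 1² = 5, d(B,C) = 2² + 1² = 5, d(A,C) = 4² + 2² = 20.
d(A,B) + d(B,C) - d(A,C) = 5 + 5 - 20 = 10 - 20 = -10. This is < 0, so the triangle inequality FAILS for these points (squared-Euclidean is not a metric).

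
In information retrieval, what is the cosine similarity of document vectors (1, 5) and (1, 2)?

With u = (1, 5), v = (1, 2):
u·v = 1·1 + 5·2 = 1 + 10 = 11.
|u| = √(1² + 5²) = √26, |v| = √(1² + 2²) = √5, so |u||v| = √(26·5) = √130.
cos θ = (u·v)/(|u||v|) = 11/√130 ≈ 0.9648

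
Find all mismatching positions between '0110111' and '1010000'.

Differing positions: 1, 2, 5, 6, 7. Hamming distance = 5.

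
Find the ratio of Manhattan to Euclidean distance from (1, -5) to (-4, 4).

L1 = |1 - (-4)| + |-5 - 4| = 5 + 9 = 14
L2 = √(5² + 9²) = √106 ≈ 10.2956
L1 ≥ L2 always (equality iff movement is along one axis); L1 > L2 here.
Ratio L1/L2 = 14/√106 ≈ 1.3598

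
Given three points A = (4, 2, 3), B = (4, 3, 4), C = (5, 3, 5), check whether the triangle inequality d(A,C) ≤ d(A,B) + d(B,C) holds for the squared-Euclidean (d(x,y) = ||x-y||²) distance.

d(A,B) = 0² + 1² + 1² = 2, d(B,C) = 1² + 0² + 1² = 2, d(A,C) = 1² + 1² + 2² = 6.
d(A,C) = 6 > 2 + 2 = 4. Triangle inequality is VIOLATED. (Squared-Euclidean is not a metric — this is a counterexample.)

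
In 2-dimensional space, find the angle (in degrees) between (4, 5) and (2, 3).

With u = (4, 5), v = (2, 3):
u·v = 4·2 + 5·3 = 8 + 15 = 23.
|u| = √(4² + 5²) = √41, |v| = √(2² + 3²) = √13, so |u||v| = √(41·13) = √533.
cos θ = (u·v)/(|u||v|) = 23/√533 ≈ 0.996241
θ = arccos(0.996241) ≈ 4.97°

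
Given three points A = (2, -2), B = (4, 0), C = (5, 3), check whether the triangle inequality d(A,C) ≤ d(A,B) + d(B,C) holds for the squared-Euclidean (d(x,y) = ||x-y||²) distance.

d(A,B) = 2² + 2² = 8, d(B,C) = 1² + 3² = 10, d(A,C) = 3² + 5² = 34.
d(A,C) = 34 > 8 + 10 = 18. Triangle inequality is VIOLATED. (Squared-Euclidean is not a metric — this is a counterexample.)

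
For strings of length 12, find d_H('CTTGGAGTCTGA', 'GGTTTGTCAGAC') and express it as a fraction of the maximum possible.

Differing positions: 1, 2, 4, 5, 6, 7, 8, 9, 10, 11, 12. Hamming distance = 11. The maximum possible Hamming distance for length-12 strings is 12, so d_H/12 = 11/12 ≈ 0.9167.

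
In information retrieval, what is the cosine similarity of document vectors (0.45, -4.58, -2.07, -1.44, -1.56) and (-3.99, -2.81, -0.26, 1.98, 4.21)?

With u = (0.45, -4.58, -2.07, -1.44, -1.56), v = (-3.99, -2.81, -0.26, 1.98, 4.21):
u·v = 0.45·(-3.99) + (-4.58)·(-2.81) + (-2.07)·(-0.26) + (-1.44)·1.98 + (-1.56)·4.21 = (-1.7955) + 12.8698 + 0.5382 + (-2.8512) + (-6.5676) = 2.1937.
|u| = √(0.45² + (-4.58)² + (-2.07)² + (-1.44)² + (-1.56)²) = √(0.2025 + 20.9764 + 4.2849 + 2.0736 + 2.4336) = √29.971, |v| = √((-3.99)² + (-2.81)² + (-0.26)² + 1.98² + 4.21²) = √(15.9201 + 7.8961 + 0.0676 + 3.9204 + 17.7241) = √45.5283.
cos θ = (u·v)/(|u||v|) = 2.1937/(√29.971·√45.5283) ≈ 0.0594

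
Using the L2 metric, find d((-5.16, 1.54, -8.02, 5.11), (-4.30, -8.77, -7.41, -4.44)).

√(Σ(x_i - y_i)²) = √((-5.16 - (-4.3))² + (1.54 - (-8.77))² + (-8.02 - (-7.41))² + (5.11 - (-4.44))²)
= √((-0.86)² + 10.31² + (-0.61)² + 9.55²) = √(0.7396 + 106.2961 + 0.3721 + 91.2025) = √198.6103 ≈ 14.0929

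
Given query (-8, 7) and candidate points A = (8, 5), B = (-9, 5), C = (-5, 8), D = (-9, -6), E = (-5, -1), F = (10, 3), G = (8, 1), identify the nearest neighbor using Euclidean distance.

Distances: d(A) ≈ 16.1245, d(B) ≈ 2.2361, d(C) ≈ 3.1623, d(D) ≈ 13.0384, d(E) ≈ 8.544, d(F) ≈ 18.4391, d(G) ≈ 17.088. Nearest: B = (-9, 5) with distance 2.2361.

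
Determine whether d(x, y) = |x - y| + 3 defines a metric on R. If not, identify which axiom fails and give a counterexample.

No. d fails identity of indiscernibles (specifically d(x,x) = 0): d(7, 7) = |7 - 7| + 3 = 0 + 3 = 3 ≠ 0.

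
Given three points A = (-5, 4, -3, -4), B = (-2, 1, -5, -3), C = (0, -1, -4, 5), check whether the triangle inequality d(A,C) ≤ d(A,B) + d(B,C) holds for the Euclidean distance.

d(A,B) = √(3² + 3² + 2² + 1²) = √23 ≈ 4.7958, d(B,C) = √(2² + 2² + 1² + 8²) = √73 ≈ 8.544, d(A,C) = √(5² + 5² + 1² + 9²) = √132 ≈ 11.4891.
d(A,C) ≈ 11.4891 ≤ 4.7958 + 8.544 = 13.3398. Triangle inequality is satisfied.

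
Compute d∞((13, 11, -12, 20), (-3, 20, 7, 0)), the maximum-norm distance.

max(|x_i - y_i|) = max(|13 - (-3)|, |11 - 20|, |-12 - 7|, |20 - 0|) = max(16, 9, 19, 20) = 20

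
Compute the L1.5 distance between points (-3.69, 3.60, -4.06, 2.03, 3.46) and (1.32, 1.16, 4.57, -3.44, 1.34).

(Σ|x_i - y_i|^1.5)^(1/1.5) = (|-3.69 - 1.32|^1.5 + |3.6 - 1.16|^1.5 + |-4.06 - 4.57|^1.5 + |2.03 - (-3.44)|^1.5 + |3.46 - 1.34|^1.5)^(1/1.5)
= (5.01^1.5 + 2.44^1.5 + 8.63^1.5 + 5.47^1.5 + 2.12^1.5)^(1/1.5) ≈ (11.2139 + 3.8114 + 25.3522 + 12.7933 + 3.0868)^(1/1.5) = (56.2576)^(1/1.5) ≈ 14.6821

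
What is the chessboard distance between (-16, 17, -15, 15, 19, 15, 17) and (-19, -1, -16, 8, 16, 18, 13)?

max(|x_i - y_i|) = max(|-16 - (-19)|, |17 - (-1)|, |-15 - (-16)|, |15 - 8|, |19 - 16|, |15 - 18|, |17 - 13|) = max(3, 18, 1, 7, 3, 3, 4) = 18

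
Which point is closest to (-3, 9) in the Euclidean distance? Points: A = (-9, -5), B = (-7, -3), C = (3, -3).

Distances: d(A) ≈ 15.2315, d(B) ≈ 12.6491, d(C) ≈ 13.4164. Nearest: B = (-7, -3) with distance 12.6491.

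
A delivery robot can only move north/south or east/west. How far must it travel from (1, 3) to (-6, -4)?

Σ|x_i - y_i| = |1 - (-6)| + |3 - (-4)| = 7 + 7 = 14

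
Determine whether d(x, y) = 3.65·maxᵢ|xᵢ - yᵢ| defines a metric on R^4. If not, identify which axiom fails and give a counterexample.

Yes. The L∞ (Chebyshev) norm induces a metric on R^4, and multiplying a metric by a positive constant 3.65 > 0 preserves all four axioms: non-negativity (3.65·||x-y|| ≥ 0), identity (3.65·||x-y|| = 0 ⟺ ||x-y|| = 0 ⟺ x = y), symmetry (||x-y|| = ||y-x||), and the triangle inequality (3.65·||x-z|| ≤ 3.65·||x-y|| + 3.65·||y-z||). So d is a metric.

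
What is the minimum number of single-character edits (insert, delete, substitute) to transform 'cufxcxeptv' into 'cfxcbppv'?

Let D[i][j] be the edit distance between the first i characters of 'cufxcxeptv' and the first j characters of 'cfxcbppv', with D[i][0] = i, D[0][j] = j, and D[i][j] = D[i-1][j-1] if the characters match, else 1 + min(D[i-1][j], D[i][j-1], D[i-1][j-1]). Filling the table (rows: prefixes of 'cufxcxeptv', columns: prefixes of 'cfxcbppv'):
     ε  c  f  x  c  b  p  p  v
  ε  0  1  2  3  4  5  6  7  8
  c  1  0  1  2  3  4  5  6  7
  u  2  1  1  2  3  4  5  6  7
  f  3  2  1  2  3  4  5  6  7
  x  4  3  2  1  2  3  4  5  6
  c  5  4  3  2  1  2  3  4  5
  x  6  5  4  3  2  2  3  4  5
  e  7  6  5  4  3  3  3  4  5
  p  8  7  6  5  4  4  3  3  4
  t  9  8  7  6  5  5  4  4  4
  v 10  9  8  7  6  6  5  5  4
The bottom-right entry gives D[10][8] = 4, so no sequence of fewer than 4 edits works. Backtracking through the table gives one optimal edit sequence (4 edits):
  cufxcxeptv → cfxcxeptv (del u @2)
  cfxcxeptv → cfxceptv (del x @5)
  cfxceptv → cfxcbptv (sub e→b @5)
  cfxcbptv → cfxcbppv (sub t→p @7)
Edit distance = 4.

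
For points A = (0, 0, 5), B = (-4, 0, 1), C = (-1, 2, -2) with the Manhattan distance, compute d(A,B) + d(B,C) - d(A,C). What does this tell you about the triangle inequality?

d(A,B) = 4 + 0 + 4 = 8, d(B,C) = 3 + 2 + 3 = 8, d(A,C) = 1 + 2 + 7 = 10.
d(A,B) + d(B,C) - d(A,C) = 8 + 8 - 10 = 16 - 10 = 6. This is ≥ 0, so the triangle inequality holds for these points.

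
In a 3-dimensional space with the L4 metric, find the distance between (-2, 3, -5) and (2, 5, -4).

(Σ|x_i - y_i|^4)^(1/4) = (|-2 - 2|^4 + |3 - 5|^4 + |-5 - (-4)|^4)^(1/4)
= (4^4 + 2^4 + 1^4)^(1/4) = (256 + 16 + 1)^(1/4) = (273)^(1/4) ≈ 4.0648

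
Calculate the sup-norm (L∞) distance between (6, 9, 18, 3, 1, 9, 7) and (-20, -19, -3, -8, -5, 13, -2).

max(|x_i - y_i|) = max(|6 - (-20)|, |9 - (-19)|, |18 - (-3)|, |3 - (-8)|, |1 - (-5)|, |9 - 13|, |7 - (-2)|) = max(26, 28, 21, 11, 6, 4, 9) = 28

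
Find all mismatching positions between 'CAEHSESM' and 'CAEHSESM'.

Differing positions: none. Hamming distance = 0.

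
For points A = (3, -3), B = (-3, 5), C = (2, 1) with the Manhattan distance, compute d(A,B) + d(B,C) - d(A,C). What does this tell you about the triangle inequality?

d(A,B) = 6 + 8 = 14, d(B,C) = 5 + 4 = 9, d(A,C) = 1 + 4 = 5.
d(A,B) + d(B,C) - d(A,C) = 14 + 9 - 5 = 23 - 5 = 18. This is ≥ 0, so the triangle inequality holds for these points.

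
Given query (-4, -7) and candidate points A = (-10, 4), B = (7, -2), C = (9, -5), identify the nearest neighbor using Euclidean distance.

Distances: d(A) ≈ 12.53, d(B) ≈ 12.083, d(C) ≈ 13.1529. Nearest: B = (7, -2) with distance 12.083.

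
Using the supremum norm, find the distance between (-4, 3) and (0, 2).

max(|x_i - y_i|) = max(|-4 - 0|, |3 - 2|) = max(4, 1) = 4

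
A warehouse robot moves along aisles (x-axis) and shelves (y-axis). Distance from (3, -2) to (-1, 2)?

Σ|x_i - y_i| = |3 - (-1)| + |-2 - 2| = 4 + 4 = 8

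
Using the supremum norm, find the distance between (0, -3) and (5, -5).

max(|x_i - y_i|) = max(|0 - 5|, |-3 - (-5)|) = max(5, 2) = 5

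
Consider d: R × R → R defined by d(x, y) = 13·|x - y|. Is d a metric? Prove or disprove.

Yes. Since |x - y| is a metric on R and 13 > 0, the positive scalar multiple 13·|x - y| is also a metric: scaling by a positive constant preserves non-negativity, identity (d=0 ⟺ |x-y|=0 ⟺ x=y), symmetry, and the triangle inequality.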